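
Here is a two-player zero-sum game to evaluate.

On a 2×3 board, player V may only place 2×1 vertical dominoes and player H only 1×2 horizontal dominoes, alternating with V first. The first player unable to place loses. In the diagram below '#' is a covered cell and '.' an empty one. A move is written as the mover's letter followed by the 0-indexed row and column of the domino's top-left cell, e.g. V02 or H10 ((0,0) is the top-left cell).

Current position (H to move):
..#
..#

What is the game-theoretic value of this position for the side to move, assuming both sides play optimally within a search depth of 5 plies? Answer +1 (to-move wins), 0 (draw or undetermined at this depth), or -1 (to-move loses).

ply 1, H at ..#/..# | H00=+1→###/..#*; H10=+1→..#/###
ply 2: ###/..# is terminal -1 (V); from ..#/..# depth 5

value(..#/..#, H) = +1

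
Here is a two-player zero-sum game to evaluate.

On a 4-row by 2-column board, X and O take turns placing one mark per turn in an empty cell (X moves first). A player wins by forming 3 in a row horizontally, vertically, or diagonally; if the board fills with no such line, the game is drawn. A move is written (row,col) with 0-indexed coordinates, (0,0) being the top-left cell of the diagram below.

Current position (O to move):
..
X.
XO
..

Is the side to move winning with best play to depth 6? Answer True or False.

O winning at [../X./XO/..]: False

p1 O@[../X./XO/..]: (0,0)[O./X./XO/..]-1* (0,1)[.O/X./XO/..]-1 (1,1)[../XO/XO/..]-1 (3,0)[../X./XO/O.]-1 (3,1)[../X./XO/.O]-1
p2 X@[O./X./XO/..]: (0,1)[OX/X./XO/..]+0 (1,1)[O./XX/XO/..]+0 (3,0)[O./X./XO/X.]+1* (3,1)[O./X./XO/.X]+0
p3 O@[O./X./XO/X.] terminal -1; root [../X./XO/..] d6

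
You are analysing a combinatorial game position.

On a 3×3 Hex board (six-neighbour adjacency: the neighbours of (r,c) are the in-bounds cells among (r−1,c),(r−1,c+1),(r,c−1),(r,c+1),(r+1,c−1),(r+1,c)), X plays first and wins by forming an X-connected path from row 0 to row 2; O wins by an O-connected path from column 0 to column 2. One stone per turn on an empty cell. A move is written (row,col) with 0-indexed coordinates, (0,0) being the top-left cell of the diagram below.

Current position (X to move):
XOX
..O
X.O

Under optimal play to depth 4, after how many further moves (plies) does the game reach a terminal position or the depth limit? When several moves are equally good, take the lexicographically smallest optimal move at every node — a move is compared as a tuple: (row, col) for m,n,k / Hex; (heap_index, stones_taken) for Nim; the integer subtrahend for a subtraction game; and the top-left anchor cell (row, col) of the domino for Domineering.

PV length from [XOX/..O/X.O]: 1 ply

p1 X@[XOX/..O/X.O]: (1,0)[XOX/X.O/X.O]+1* (1,1)[XOX/.XO/X.O]+1 (2,1)[XOX/..O/XXO]+1
p2 O@[XOX/X.O/X.O] terminal -1; root [XOX/..O/X.O] d4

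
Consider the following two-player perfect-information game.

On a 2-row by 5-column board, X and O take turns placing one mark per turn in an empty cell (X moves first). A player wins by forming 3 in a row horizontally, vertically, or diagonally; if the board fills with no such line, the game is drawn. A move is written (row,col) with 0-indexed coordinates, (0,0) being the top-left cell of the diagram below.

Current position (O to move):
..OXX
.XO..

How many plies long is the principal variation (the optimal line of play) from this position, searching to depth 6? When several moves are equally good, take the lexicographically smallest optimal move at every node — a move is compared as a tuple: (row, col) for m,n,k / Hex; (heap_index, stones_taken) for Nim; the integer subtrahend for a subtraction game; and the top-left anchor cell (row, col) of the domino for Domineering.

[..OXX/.XO..] O move#1: (0,0):+0/O.OXX/.XO..*, (0,1):+0/.OOXX/.XO.., (1,0):+0/..OXX/OXO.., (1,3):+0/..OXX/.XOO., (1,4):+0/..OXX/.XO.O
[O.OXX/.XO..] X move#2: (0,1):+0/OXOXX/.XO..*, (1,0):-1/O.OXX/XXO.., (1,3):-1/O.OXX/.XOX., (1,4):-1/O.OXX/.XO.X
[OXOXX/.XO..] O move#3: (1,0):+0/OXOXX/OXO..*, (1,3):+0/OXOXX/.XOO., (1,4):+0/OXOXX/.XO.O
[OXOXX/OXO..] X move#4: (1,3):+0/OXOXX/OXOX.*, (1,4):+0/OXOXX/OXO.X
[OXOXX/OXOX.] O move#5: (1,4):+0/OXOXX/OXOXO*
[OXOXX/OXOXO] end (terminal +0, X#6); searched ..OXX/.XO.. to 6

PV length from [..OXX/.XO..]: 5 plies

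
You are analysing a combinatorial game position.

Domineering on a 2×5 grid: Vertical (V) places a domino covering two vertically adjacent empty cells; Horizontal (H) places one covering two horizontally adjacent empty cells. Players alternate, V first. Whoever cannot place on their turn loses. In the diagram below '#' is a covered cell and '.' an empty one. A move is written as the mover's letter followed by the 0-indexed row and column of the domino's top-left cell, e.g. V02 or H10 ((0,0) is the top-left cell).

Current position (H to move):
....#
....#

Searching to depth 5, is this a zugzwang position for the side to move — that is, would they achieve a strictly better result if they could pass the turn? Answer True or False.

zugzwang(....#/....#, H) = False

p1 H@[....#/....#]: H00[##..#/....#]-1 H01[.##.#/....#]+1* H02[..###/....#]-1 H10[....#/##..#]-1 H11[....#/.##.#]+1 H12[....#/..###]-1
p2 V@[.##.#/....#]: V00[###.#/#...#]-1* V03[.####/...##]-1
p3 H@[###.#/#...#]: H11[###.#/###.#]-1 H12[###.#/#.###]+1*
p4 V@[###.#/#.###] terminal -1; root [....#/....#] d5
if H skipped the turn, V would face:
~ p1 V@[....#/....#]: V00[#...#/#...#]-1* V01[.#..#/.#..#]-1 V02[..#.#/..#.#]-1 V03[...##/...##]-1
~ p2 H@[#...#/#...#]: H01[###.#/#...#]+1* H02[#.###/#...#]+1 H11[#...#/###.#]+1 H12[#...#/#.###]+1
~ p3 V@[###.#/#...#]: V03[#####/#..##]-1*
~ p4 H@[#####/#..##]: H11[#####/#####]+1*
~ p5 V@[#####/#####] terminal -1; root [....#/....#] d5
compare (H): move=+1 vs pass=+1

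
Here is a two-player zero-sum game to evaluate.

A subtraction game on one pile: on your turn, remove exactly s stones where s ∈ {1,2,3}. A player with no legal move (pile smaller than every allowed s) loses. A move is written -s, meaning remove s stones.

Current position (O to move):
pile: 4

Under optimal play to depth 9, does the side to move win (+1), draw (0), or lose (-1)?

value(4, O) = -1

ply 1, O at 4 | -1=-1→3*; -2=-1→2; -3=-1→1
ply 2, X at 3 | -1=-1→2; -2=-1→1; -3=+1→0*
ply 3: 0 is terminal -1 (O); from 4 depth 9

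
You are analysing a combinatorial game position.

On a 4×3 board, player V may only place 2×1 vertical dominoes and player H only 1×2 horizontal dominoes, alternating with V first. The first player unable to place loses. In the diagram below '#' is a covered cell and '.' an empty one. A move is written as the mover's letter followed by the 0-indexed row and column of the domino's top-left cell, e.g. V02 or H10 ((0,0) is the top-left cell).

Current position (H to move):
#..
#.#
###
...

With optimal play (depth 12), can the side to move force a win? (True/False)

[#../#.#/###/...] H move#1: H01:+1/###/#.#/###/...*, H30:-1/#../#.#/###/##., H31:-1/#../#.#/###/.##
[###/#.#/###/...] end (terminal -1, V#2); searched #../#.#/###/... to 12

H winning at [#../#.#/###/...]: True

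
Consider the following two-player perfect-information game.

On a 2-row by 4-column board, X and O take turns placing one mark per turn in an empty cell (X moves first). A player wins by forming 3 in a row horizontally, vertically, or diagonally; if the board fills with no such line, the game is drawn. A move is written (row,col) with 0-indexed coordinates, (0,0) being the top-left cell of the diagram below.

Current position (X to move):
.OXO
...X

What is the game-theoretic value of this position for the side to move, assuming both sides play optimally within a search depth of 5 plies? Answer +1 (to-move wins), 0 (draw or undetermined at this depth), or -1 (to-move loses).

p1 X@[.OXO/...X]: (0,0)[XOXO/...X]+0* (1,0)[.OXO/X..X]+0 (1,1)[.OXO/.X.X]+0 (1,2)[.OXO/..XX]+0
p2 O@[XOXO/...X]: (1,0)[XOXO/O..X]+0* (1,1)[XOXO/.O.X]+0 (1,2)[XOXO/..OX]+0
p3 X@[XOXO/O..X]: (1,1)[XOXO/OX.X]+0* (1,2)[XOXO/O.XX]+0
p4 O@[XOXO/OX.X]: (1,2)[XOXO/OXOX]+0*
p5 X@[XOXO/OXOX] terminal +0; root [.OXO/...X] d5

value(.OXO/...X, X) = 0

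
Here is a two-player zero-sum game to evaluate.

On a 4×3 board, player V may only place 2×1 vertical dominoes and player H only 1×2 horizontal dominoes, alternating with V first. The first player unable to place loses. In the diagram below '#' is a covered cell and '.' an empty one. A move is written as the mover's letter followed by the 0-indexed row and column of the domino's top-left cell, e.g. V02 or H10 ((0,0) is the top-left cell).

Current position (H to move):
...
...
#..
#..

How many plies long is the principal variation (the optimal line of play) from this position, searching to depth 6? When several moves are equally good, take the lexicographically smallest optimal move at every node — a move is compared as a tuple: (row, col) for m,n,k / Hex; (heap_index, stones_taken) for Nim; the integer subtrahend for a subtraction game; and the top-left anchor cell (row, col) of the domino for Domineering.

PV length from [.../.../#../#..]: 4 plies

p1 H@[.../.../#../#..]: H00[##./.../#../#..]-1* H01[.##/.../#../#..]-1 H10[.../##./#../#..]-1 H11[.../.##/#../#..]-1 H21[.../.../###/#..]-1 H31[.../.../#../###]-1
p2 V@[##./.../#../#..]: V02[###/..#/#../#..]-1 V11[##./.#./##./#..]+1* V12[##./..#/#.#/#..]+1 V21[##./.../##./##.]+1 V22[##./.../#.#/#.#]+1
p3 H@[##./.#./##./#..]: H31[##./.#./##./###]-1*
p4 V@[##./.#./##./###]: V02[###/.##/##./###]+1* V12[##./.##/###/###]+1
p5 H@[###/.##/##./###] terminal -1; root [.../.../#../#..] d6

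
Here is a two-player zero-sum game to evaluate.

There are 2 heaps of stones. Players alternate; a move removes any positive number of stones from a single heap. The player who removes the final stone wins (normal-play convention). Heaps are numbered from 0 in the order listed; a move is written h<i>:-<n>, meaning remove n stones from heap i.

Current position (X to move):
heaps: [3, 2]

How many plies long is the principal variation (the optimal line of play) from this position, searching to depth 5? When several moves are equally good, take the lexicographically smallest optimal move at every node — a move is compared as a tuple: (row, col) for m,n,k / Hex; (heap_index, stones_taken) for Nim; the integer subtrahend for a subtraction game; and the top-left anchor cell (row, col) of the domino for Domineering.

PV length from [(3,2)]: 5 plies

ply 1, X at (3,2) | h0:-1=+1→(2,2)*; h0:-2=-1→(1,2); h0:-3=-1→(0,2); h1:-1=-1→(3,1); h1:-2=-1→(3,0)
ply 2, O at (2,2) | h0:-1=-1→(1,2)*; h0:-2=-1→(0,2); h1:-1=-1→(2,1); h1:-2=-1→(2,0)
ply 3, X at (1,2) | h0:-1=-1→(0,2); h1:-1=+1→(1,1)*; h1:-2=-1→(1,0)
ply 4, O at (1,1) | h0:-1=-1→(0,1)*; h1:-1=-1→(1,0)
ply 5, X at (0,1) | h1:-1=+1→(0,0)*
ply 6: (0,0) is terminal -1 (O); from (3,2) depth 5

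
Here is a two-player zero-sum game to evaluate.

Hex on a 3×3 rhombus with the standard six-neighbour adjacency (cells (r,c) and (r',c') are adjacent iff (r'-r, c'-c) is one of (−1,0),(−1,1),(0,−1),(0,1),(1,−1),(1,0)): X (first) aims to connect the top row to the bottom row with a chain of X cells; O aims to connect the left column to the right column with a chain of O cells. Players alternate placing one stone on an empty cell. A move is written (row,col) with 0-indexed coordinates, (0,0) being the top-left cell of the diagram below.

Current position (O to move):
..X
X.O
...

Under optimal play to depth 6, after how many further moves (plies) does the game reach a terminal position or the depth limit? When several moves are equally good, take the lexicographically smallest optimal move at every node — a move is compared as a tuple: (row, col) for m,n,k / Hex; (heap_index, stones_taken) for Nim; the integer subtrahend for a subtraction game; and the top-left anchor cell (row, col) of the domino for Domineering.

[..X/X.O/...] O move#1: (0,0):-1/O.X/X.O/..., (0,1):-1/.OX/X.O/..., (1,1):-1/..X/XOO/..., (2,0):+1/..X/X.O/O..*, (2,1):-1/..X/X.O/.O., (2,2):-1/..X/X.O/..O
[..X/X.O/O..] X move#2: (0,0):-1/X.X/X.O/O..*, (0,1):-1/.XX/X.O/O.., (1,1):-1/..X/XXO/O.., (2,1):-1/..X/X.O/OX., (2,2):-1/..X/X.O/O.X
[X.X/X.O/O..] O move#3: (0,1):+1/XOX/X.O/O..*, (1,1):+1/X.X/XOO/O.., (2,1):+1/X.X/X.O/OO., (2,2):+1/X.X/X.O/O.O
[XOX/X.O/O..] X move#4: (1,1):-1/XOX/XXO/O..*, (2,1):-1/XOX/X.O/OX., (2,2):-1/XOX/X.O/O.X
[XOX/XXO/O..] O move#5: (2,1):+1/XOX/XXO/OO.*, (2,2):-1/XOX/XXO/O.O
[XOX/XXO/OO.] end (terminal -1, X#6); searched ..X/X.O/... to 6

PV length from [..X/X.O/...]: 5 plies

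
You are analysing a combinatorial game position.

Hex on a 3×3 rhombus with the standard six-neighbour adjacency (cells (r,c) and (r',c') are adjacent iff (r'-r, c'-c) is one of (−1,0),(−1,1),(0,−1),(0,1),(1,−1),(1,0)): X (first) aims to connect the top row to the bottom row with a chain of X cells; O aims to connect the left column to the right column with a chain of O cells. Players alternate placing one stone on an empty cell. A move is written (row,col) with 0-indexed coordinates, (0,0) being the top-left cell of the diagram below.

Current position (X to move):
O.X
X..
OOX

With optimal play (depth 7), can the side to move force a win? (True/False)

X winning at [O.X/X../OOX]: True

ply 1, X at O.X/X../OOX | (0,1)=-1→OXX/X../OOX; (1,1)=-1→O.X/XX./OOX; (1,2)=+1→O.X/X.X/OOX*
ply 2: O.X/X.X/OOX is terminal -1 (O); from O.X/X../OOX depth 7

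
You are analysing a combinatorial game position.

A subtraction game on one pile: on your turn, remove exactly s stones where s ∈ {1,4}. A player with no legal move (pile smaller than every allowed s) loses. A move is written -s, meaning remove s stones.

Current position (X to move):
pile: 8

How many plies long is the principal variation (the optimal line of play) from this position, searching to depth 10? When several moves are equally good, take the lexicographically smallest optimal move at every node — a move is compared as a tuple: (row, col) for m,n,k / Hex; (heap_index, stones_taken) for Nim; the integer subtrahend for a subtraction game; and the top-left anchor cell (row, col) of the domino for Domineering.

p1 X@[8]: -1[7]+1* -4[4]-1
p2 O@[7]: -1[6]-1* -4[3]-1
p3 X@[6]: -1[5]+1* -4[2]+1
p4 O@[5]: -1[4]-1* -4[1]-1
p5 X@[4]: -1[3]-1 -4[0]+1*
p6 O@[0] terminal -1; root [8] d10

PV length from [8]: 5 plies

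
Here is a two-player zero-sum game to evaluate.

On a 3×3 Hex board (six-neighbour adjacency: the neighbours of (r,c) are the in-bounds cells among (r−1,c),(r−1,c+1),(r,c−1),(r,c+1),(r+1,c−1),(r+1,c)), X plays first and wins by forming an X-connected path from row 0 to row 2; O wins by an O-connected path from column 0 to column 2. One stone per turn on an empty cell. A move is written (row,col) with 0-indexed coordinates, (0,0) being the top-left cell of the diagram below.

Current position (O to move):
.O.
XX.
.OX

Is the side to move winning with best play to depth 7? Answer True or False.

[.O./XX./.OX] O move#1: (0,0):-1/OO./XX./.OX*, (0,2):-1/.OO/XX./.OX, (1,2):-1/.O./XXO/.OX, (2,0):-1/.O./XX./OOX
[OO./XX./.OX] X move#2: (0,2):+1/OOX/XX./.OX*, (1,2):-1/OO./XXX/.OX, (2,0):-1/OO./XX./XOX
[OOX/XX./.OX] O move#3: (1,2):-1/OOX/XXO/.OX*, (2,0):-1/OOX/XX./OOX
[OOX/XXO/.OX] X move#4: (2,0):+1/OOX/XXO/XOX*
[OOX/XXO/XOX] end (terminal -1, O#5); searched .O./XX./.OX to 7

O winning at [.O./XX./.OX]: False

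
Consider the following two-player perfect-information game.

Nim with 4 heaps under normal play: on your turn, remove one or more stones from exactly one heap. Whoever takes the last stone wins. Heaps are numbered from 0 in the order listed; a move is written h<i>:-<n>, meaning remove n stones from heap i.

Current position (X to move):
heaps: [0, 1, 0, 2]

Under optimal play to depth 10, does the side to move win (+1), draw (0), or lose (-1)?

[(0,1,0,2)] X move#1: h1:-1:-1/(0,0,0,2), h3:-1:+1/(0,1,0,1)*, h3:-2:-1/(0,1,0,0)
[(0,1,0,1)] O move#2: h1:-1:-1/(0,0,0,1)*, h3:-1:-1/(0,1,0,0)
[(0,0,0,1)] X move#3: h3:-1:+1/(0,0,0,0)*
[(0,0,0,0)] end (terminal -1, O#4); searched (0,1,0,2) to 10

value((0,1,0,2), X) = +1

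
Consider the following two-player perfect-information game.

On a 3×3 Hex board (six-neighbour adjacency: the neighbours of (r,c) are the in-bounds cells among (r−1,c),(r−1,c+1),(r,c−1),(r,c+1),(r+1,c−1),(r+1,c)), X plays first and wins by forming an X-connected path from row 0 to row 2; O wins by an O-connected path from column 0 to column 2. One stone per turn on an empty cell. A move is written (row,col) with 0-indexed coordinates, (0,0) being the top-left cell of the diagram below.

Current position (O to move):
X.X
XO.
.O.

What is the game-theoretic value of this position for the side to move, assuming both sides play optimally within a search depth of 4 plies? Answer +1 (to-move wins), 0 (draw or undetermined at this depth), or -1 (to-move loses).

p1 O@[X.X/XO./.O.]: (0,1)[XOX/XO./.O.]-1 (1,2)[X.X/XOO/.O.]-1 (2,0)[X.X/XO./OO.]+1* (2,2)[X.X/XO./.OO]-1
p2 X@[X.X/XO./OO.]: (0,1)[XXX/XO./OO.]-1* (1,2)[X.X/XOX/OO.]-1 (2,2)[X.X/XO./OOX]-1
p3 O@[XXX/XO./OO.]: (1,2)[XXX/XOO/OO.]+1* (2,2)[XXX/XO./OOO]+1
p4 X@[XXX/XOO/OO.] terminal -1; root [X.X/XO./.O.] d4

value(X.X/XO./.O., O) = +1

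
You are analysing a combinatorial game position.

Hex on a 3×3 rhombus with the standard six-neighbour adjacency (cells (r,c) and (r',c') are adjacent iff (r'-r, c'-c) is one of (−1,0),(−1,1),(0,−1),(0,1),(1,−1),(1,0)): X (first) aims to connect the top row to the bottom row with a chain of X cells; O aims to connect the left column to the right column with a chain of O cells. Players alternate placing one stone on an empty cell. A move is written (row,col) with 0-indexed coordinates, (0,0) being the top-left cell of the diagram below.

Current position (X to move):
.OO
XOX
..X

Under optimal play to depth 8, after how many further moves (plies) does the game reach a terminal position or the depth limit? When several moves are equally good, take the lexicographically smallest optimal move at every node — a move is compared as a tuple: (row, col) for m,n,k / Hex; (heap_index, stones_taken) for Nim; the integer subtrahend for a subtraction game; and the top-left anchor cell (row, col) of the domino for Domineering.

PV length from [.OO/XOX/..X]: 2 plies

p1 X@[.OO/XOX/..X]: (0,0)[XOO/XOX/..X]-1* (2,0)[.OO/XOX/X.X]-1 (2,1)[.OO/XOX/.XX]-1
p2 O@[XOO/XOX/..X]: (2,0)[XOO/XOX/O.X]+1* (2,1)[XOO/XOX/.OX]-1
p3 X@[XOO/XOX/O.X] terminal -1; root [.OO/XOX/..X] d8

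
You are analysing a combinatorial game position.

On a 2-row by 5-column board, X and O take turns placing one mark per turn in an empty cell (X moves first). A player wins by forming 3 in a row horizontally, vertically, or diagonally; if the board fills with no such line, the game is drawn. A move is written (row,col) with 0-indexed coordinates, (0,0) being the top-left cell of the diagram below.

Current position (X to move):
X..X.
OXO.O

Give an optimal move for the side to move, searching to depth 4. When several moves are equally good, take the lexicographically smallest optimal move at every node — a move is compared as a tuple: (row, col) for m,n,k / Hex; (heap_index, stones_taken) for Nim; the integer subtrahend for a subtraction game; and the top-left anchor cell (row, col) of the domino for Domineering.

ply 1, X at X..X./OXO.O | (0,1)=-1→XX.X./OXO.O; (0,2)=-1→X.XX./OXO.O; (0,4)=-1→X..XX/OXO.O; (1,3)=+0→X..X./OXOXO*
ply 2, O at X..X./OXOXO | (0,1)=+0→XO.X./OXOXO*; (0,2)=+0→X.OX./OXOXO; (0,4)=+0→X..XO/OXOXO
ply 3, X at XO.X./OXOXO | (0,2)=+0→XOXX./OXOXO*; (0,4)=+0→XO.XX/OXOXO
ply 4, O at XOXX./OXOXO | (0,4)=+0→XOXXO/OXOXO*
ply 5: XOXXO/OXOXO is terminal +0 (X); from X..X./OXO.O depth 4

X's best at [X..X./OXO.O]: (1,3)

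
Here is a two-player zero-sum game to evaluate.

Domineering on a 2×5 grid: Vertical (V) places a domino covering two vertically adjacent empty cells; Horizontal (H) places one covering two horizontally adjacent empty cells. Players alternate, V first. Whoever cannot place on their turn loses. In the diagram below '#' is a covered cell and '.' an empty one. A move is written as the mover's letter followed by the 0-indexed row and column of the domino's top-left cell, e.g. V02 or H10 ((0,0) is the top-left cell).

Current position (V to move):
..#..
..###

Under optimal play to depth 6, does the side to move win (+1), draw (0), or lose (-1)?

value(..#../..###, V) = +1

ply 1, V at ..#../..### | V00=+1→#.#../#.###*; V01=+1→.##../.####
ply 2, H at #.#../#.### | H03=-1→#.###/#.###*
ply 3, V at #.###/#.### | V01=+1→#####/#####*
ply 4: #####/##### is terminal -1 (H); from ..#../..### depth 6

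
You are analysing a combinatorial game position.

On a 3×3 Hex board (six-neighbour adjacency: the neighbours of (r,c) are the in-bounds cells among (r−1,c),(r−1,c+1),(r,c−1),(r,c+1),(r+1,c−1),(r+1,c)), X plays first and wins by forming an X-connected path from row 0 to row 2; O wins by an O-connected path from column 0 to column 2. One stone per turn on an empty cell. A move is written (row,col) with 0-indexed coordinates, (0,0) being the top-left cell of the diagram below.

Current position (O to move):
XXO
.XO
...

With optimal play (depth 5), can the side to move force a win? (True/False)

ply 1, O at XXO/.XO/... | (1,0)=-1→XXO/OXO/...*; (2,0)=-1→XXO/.XO/O..; (2,1)=-1→XXO/.XO/.O.; (2,2)=-1→XXO/.XO/..O
ply 2, X at XXO/OXO/... | (2,0)=+1→XXO/OXO/X..*; (2,1)=+1→XXO/OXO/.X.; (2,2)=+1→XXO/OXO/..X
ply 3: XXO/OXO/X.. is terminal -1 (O); from XXO/.XO/... depth 5

O winning at [XXO/.XO/...]: False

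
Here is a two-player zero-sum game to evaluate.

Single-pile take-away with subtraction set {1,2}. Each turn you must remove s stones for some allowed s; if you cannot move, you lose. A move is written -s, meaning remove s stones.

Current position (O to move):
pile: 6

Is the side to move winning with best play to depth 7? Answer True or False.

O winning at [6]: False

[6] O move#1: -1:-1/5*, -2:-1/4
[5] X move#2: -1:-1/4, -2:+1/3*
[3] O move#3: -1:-1/2*, -2:-1/1
[2] X move#4: -1:-1/1, -2:+1/0*
[0] end (terminal -1, O#5); searched 6 to 7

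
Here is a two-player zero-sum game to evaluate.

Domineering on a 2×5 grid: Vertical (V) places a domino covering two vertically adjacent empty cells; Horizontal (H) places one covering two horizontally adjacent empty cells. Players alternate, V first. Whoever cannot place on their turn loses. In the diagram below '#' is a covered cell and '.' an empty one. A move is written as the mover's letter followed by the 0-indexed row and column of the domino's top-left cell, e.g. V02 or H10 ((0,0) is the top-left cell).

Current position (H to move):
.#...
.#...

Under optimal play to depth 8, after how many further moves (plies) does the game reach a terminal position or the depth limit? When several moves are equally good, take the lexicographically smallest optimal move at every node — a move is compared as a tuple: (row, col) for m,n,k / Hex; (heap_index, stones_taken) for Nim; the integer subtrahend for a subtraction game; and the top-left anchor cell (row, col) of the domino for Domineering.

PV length from [.#.../.#...]: 4 plies

[.#.../.#...] H move#1: H02:-1/.###./.#...*, H03:-1/.#.##/.#..., H12:-1/.#.../.###., H13:-1/.#.../.#.##
[.###./.#...] V move#2: V00:-1/####./##..., V04:+1/.####/.#..#*
[.####/.#..#] H move#3: H12:-1/.####/.####*
[.####/.####] V move#4: V00:+1/#####/#####*
[#####/#####] end (terminal -1, H#5); searched .#.../.#... to 8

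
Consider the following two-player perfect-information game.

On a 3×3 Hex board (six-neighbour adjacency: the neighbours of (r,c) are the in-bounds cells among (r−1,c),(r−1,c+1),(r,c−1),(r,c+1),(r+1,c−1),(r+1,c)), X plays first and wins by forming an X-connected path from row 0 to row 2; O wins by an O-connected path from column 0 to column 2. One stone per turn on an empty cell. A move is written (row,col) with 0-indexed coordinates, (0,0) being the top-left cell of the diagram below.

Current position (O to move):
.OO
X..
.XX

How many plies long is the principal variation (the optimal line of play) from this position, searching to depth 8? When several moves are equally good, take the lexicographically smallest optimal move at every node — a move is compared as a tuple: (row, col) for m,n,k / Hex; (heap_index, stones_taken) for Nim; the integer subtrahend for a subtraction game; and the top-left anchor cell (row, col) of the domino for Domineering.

PV length from [.OO/X../.XX]: 1 ply

ply 1, O at .OO/X../.XX | (0,0)=+1→OOO/X../.XX*; (1,1)=+1→.OO/XO./.XX; (1,2)=-1→.OO/X.O/.XX; (2,0)=+1→.OO/X../OXX
ply 2: OOO/X../.XX is terminal -1 (X); from .OO/X../.XX depth 8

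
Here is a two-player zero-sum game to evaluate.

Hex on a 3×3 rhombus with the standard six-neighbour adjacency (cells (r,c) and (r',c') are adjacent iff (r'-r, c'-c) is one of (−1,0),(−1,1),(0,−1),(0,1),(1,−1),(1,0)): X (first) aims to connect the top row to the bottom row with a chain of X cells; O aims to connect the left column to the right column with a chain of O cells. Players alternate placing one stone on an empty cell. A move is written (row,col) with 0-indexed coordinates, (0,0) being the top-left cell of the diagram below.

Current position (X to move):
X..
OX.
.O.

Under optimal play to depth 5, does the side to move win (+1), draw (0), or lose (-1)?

ply 1, X at X../OX./.O. | (0,1)=-1→XX./OX./.O.; (0,2)=-1→X.X/OX./.O.; (1,2)=+1→X../OXX/.O.*; (2,0)=+1→X../OX./XO.; (2,2)=+1→X../OX./.OX
ply 2, O at X../OXX/.O. | (0,1)=-1→XO./OXX/.O.*; (0,2)=-1→X.O/OXX/.O.; (2,0)=-1→X../OXX/OO.; (2,2)=-1→X../OXX/.OO
ply 3, X at XO./OXX/.O. | (0,2)=+1→XOX/OXX/.O.*; (2,0)=-1→XO./OXX/XO.; (2,2)=-1→XO./OXX/.OX
ply 4, O at XOX/OXX/.O. | (2,0)=-1→XOX/OXX/OO.*; (2,2)=-1→XOX/OXX/.OO
ply 5, X at XOX/OXX/OO. | (2,2)=+1→XOX/OXX/OOX*
ply 6: XOX/OXX/OOX is terminal -1 (O); from X../OX./.O. depth 5

value(X../OX./.O., X) = +1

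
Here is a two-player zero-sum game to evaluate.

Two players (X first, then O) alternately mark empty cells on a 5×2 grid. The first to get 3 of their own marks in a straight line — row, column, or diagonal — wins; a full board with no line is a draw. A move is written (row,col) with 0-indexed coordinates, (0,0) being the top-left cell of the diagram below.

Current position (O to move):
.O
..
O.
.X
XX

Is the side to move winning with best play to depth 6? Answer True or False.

O winning at [.O/../O./.X/XX]: True

ply 1, O at .O/../O./.X/XX | (0,0)=-1→OO/../O./.X/XX; (1,0)=-1→.O/O./O./.X/XX; (1,1)=-1→.O/.O/O./.X/XX; (2,1)=+1→.O/../OO/.X/XX*; (3,0)=-1→.O/../O./OX/XX
ply 2, X at .O/../OO/.X/XX | (0,0)=-1→XO/../OO/.X/XX*; (1,0)=-1→.O/X./OO/.X/XX; (1,1)=-1→.O/.X/OO/.X/XX; (3,0)=-1→.O/../OO/XX/XX
ply 3, O at XO/../OO/.X/XX | (1,0)=+1→XO/O./OO/.X/XX*; (1,1)=+1→XO/.O/OO/.X/XX; (3,0)=+1→XO/../OO/OX/XX
ply 4, X at XO/O./OO/.X/XX | (1,1)=-1→XO/OX/OO/.X/XX*; (3,0)=-1→XO/O./OO/XX/XX
ply 5, O at XO/OX/OO/.X/XX | (3,0)=+1→XO/OX/OO/OX/XX*
ply 6: XO/OX/OO/OX/XX is terminal -1 (X); from .O/../O./.X/XX depth 6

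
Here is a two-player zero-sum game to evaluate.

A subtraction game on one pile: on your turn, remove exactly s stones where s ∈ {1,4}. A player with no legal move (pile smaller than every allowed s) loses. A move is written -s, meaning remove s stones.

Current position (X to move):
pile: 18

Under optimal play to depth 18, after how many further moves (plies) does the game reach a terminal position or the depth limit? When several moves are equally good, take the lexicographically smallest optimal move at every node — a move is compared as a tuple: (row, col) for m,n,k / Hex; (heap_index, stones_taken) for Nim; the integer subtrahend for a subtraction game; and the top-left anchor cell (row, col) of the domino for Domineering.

PV length from [18]: 9 plies

p1 X@[18]: -1[17]+1* -4[14]-1
p2 O@[17]: -1[16]-1* -4[13]-1
p3 X@[16]: -1[15]+1* -4[12]+1
p4 O@[15]: -1[14]-1* -4[11]-1
p5 X@[14]: -1[13]-1 -4[10]+1*
p6 O@[10]: -1[9]-1* -4[6]-1
p7 X@[9]: -1[8]-1 -4[5]+1*
p8 O@[5]: -1[4]-1* -4[1]-1
p9 X@[4]: -1[3]-1 -4[0]+1*
p10 O@[0] terminal -1; root [18] d18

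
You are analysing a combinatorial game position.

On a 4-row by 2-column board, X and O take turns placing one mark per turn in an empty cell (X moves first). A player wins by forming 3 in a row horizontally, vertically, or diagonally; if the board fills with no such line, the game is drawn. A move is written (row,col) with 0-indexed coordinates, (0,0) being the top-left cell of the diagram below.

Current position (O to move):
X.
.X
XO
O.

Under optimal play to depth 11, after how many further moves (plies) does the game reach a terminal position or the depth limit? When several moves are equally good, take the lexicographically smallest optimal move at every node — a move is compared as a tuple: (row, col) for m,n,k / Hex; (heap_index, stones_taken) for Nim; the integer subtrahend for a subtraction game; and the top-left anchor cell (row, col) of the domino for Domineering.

PV length from [X./.X/XO/O.]: 3 plies

[X./.X/XO/O.] O move#1: (0,1):-1/XO/.X/XO/O., (1,0):+0/X./OX/XO/O.*, (3,1):-1/X./.X/XO/OO
[X./OX/XO/O.] X move#2: (0,1):+0/XX/OX/XO/O.*, (3,1):+0/X./OX/XO/OX
[XX/OX/XO/O.] O move#3: (3,1):+0/XX/OX/XO/OO*
[XX/OX/XO/OO] end (terminal +0, X#4); searched X./.X/XO/O. to 11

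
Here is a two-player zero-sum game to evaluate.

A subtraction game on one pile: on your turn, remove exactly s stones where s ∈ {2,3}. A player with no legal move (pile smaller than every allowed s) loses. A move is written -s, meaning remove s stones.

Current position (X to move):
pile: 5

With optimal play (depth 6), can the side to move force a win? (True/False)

X winning at [5]: False

[5] X move#1: -2:-1/3*, -3:-1/2
[3] O move#2: -2:+1/1*, -3:+1/0
[1] end (terminal -1, X#3); searched 5 to 6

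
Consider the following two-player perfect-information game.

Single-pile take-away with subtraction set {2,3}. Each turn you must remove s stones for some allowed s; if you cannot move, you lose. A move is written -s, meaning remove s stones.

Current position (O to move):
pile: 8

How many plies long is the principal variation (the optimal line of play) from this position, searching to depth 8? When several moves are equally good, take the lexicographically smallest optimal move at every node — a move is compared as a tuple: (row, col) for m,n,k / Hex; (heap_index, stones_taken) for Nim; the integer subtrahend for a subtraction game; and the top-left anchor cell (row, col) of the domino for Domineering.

PV length from [8]: 3 plies

ply 1, O at 8 | -2=+1→6*; -3=+1→5
ply 2, X at 6 | -2=-1→4*; -3=-1→3
ply 3, O at 4 | -2=-1→2; -3=+1→1*
ply 4: 1 is terminal -1 (X); from 8 depth 8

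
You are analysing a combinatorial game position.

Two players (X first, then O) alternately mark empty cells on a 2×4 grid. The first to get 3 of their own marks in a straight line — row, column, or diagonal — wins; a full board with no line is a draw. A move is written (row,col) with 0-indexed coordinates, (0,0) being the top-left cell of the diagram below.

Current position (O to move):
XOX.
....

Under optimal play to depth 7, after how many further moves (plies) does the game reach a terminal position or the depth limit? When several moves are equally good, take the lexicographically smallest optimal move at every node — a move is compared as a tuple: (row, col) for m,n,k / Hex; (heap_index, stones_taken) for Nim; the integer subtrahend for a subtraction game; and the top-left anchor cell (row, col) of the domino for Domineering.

PV length from [XOX./....]: 5 plies

p1 O@[XOX./....]: (0,3)[XOXO/....]+0* (1,0)[XOX./O...]+0 (1,1)[XOX./.O..]+0 (1,2)[XOX./..O.]+0 (1,3)[XOX./...O]+0
p2 X@[XOXO/....]: (1,0)[XOXO/X...]+0* (1,1)[XOXO/.X..]+0 (1,2)[XOXO/..X.]+0 (1,3)[XOXO/...X]+0
p3 O@[XOXO/X...]: (1,1)[XOXO/XO..]+0* (1,2)[XOXO/X.O.]+0 (1,3)[XOXO/X..O]+0
p4 X@[XOXO/XO..]: (1,2)[XOXO/XOX.]+0* (1,3)[XOXO/XO.X]+0
p5 O@[XOXO/XOX.]: (1,3)[XOXO/XOXO]+0*
p6 X@[XOXO/XOXO] terminal +0; root [XOX./....] d7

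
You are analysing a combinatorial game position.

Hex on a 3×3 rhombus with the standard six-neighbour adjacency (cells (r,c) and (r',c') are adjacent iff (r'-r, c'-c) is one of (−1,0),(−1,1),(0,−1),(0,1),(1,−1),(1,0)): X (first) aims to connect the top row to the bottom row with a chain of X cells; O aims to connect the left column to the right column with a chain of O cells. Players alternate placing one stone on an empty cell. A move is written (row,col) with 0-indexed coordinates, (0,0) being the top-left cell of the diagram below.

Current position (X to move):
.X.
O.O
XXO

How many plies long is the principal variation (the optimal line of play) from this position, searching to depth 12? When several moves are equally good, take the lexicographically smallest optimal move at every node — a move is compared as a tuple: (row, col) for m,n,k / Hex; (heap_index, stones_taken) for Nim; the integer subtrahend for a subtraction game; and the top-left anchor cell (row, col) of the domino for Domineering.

[.X./O.O/XXO] X move#1: (0,0):-1/XX./O.O/XXO, (0,2):-1/.XX/O.O/XXO, (1,1):+1/.X./OXO/XXO*
[.X./OXO/XXO] end (terminal -1, O#2); searched .X./O.O/XXO to 12

PV length from [.X./O.O/XXO]: 1 ply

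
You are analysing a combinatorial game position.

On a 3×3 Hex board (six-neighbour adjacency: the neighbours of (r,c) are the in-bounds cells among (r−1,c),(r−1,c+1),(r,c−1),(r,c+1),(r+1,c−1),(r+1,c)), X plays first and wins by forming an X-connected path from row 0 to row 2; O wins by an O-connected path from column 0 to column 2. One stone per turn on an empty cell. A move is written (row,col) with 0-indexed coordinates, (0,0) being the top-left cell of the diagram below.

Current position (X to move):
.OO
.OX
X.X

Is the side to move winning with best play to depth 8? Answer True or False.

X winning at [.OO/.OX/X.X]: False

p1 X@[.OO/.OX/X.X]: (0,0)[XOO/.OX/X.X]-1* (1,0)[.OO/XOX/X.X]-1 (2,1)[.OO/.OX/XXX]-1
p2 O@[XOO/.OX/X.X]: (1,0)[XOO/OOX/X.X]+1* (2,1)[XOO/.OX/XOX]-1
p3 X@[XOO/OOX/X.X] terminal -1; root [.OO/.OX/X.X] d8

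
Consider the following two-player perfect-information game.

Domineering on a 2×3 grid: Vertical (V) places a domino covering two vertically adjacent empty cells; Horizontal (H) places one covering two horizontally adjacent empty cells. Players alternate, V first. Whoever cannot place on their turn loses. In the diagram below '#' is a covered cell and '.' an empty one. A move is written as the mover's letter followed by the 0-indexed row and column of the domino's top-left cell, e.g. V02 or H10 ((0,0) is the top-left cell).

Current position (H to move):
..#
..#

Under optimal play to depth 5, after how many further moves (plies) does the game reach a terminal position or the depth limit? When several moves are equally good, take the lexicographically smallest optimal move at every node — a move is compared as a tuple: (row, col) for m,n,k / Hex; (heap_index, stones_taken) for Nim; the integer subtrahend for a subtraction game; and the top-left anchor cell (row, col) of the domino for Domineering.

[..#/..#] H move#1: H00:+1/###/..#*, H10:+1/..#/###
[###/..#] end (terminal -1, V#2); searched ..#/..# to 5

PV length from [..#/..#]: 1 ply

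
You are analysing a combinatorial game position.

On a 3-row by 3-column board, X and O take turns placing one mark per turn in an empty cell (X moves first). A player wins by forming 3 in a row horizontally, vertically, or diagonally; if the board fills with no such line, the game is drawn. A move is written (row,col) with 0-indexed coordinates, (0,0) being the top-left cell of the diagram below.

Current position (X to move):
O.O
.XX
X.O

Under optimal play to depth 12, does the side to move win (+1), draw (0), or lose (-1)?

value(O.O/.XX/X.O, X) = +1

ply 1, X at O.O/.XX/X.O | (0,1)=+1→OXO/.XX/X.O*; (1,0)=+1→O.O/XXX/X.O; (2,1)=-1→O.O/.XX/XXO
ply 2, O at OXO/.XX/X.O | (1,0)=-1→OXO/OXX/X.O*; (2,1)=-1→OXO/.XX/XOO
ply 3, X at OXO/OXX/X.O | (2,1)=+1→OXO/OXX/XXO*
ply 4: OXO/OXX/XXO is terminal -1 (O); from O.O/.XX/X.O depth 12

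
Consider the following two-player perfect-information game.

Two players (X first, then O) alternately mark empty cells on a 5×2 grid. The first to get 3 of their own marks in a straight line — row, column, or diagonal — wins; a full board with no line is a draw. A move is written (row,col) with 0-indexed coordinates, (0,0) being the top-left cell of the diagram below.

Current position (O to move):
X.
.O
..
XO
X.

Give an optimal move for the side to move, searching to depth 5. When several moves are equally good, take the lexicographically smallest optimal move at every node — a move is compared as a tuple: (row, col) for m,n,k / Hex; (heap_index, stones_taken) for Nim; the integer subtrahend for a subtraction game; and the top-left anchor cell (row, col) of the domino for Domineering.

O's best at [X./.O/../XO/X.]: (2,1)

p1 O@[X./.O/../XO/X.]: (0,1)[XO/.O/../XO/X.]-1 (1,0)[X./OO/../XO/X.]-1 (2,0)[X./.O/O./XO/X.]+0 (2,1)[X./.O/.O/XO/X.]+1* (4,1)[X./.O/../XO/XO]-1
p2 X@[X./.O/.O/XO/X.] terminal -1; root [X./.O/../XO/X.] d5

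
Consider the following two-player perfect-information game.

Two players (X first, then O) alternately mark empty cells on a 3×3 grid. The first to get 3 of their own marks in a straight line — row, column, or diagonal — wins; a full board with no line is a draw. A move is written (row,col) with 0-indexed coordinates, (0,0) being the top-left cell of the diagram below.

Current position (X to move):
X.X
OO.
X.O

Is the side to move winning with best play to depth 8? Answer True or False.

ply 1, X at X.X/OO./X.O | (0,1)=+1→XXX/OO./X.O*; (1,2)=+0→X.X/OOX/X.O; (2,1)=-1→X.X/OO./XXO
ply 2: XXX/OO./X.O is terminal -1 (O); from X.X/OO./X.O depth 8

X winning at [X.X/OO./X.O]: True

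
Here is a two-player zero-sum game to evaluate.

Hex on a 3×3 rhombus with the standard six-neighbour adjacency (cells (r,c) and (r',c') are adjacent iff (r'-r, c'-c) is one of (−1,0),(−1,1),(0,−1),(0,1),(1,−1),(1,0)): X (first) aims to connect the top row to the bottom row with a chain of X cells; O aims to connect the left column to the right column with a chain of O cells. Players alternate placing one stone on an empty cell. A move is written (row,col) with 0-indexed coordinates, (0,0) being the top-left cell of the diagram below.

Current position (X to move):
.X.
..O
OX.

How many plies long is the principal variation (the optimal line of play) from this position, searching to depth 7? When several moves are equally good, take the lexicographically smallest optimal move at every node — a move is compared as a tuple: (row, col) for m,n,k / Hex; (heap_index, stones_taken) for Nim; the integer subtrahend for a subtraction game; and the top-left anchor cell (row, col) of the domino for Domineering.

PV length from [.X./..O/OX.]: 1 ply

[.X./..O/OX.] X move#1: (0,0):-1/XX./..O/OX., (0,2):-1/.XX/..O/OX., (1,0):-1/.X./X.O/OX., (1,1):+1/.X./.XO/OX.*, (2,2):-1/.X./..O/OXX
[.X./.XO/OX.] end (terminal -1, O#2); searched .X./..O/OX. to 7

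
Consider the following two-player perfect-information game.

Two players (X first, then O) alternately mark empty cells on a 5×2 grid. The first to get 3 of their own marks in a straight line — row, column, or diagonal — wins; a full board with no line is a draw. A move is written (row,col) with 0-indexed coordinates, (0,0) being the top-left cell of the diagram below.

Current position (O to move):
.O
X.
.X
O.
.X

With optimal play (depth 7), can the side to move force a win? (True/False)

ply 1, O at .O/X./.X/O./.X | (0,0)=-1→OO/X./.X/O./.X; (1,1)=-1→.O/XO/.X/O./.X; (2,0)=-1→.O/X./OX/O./.X; (3,1)=+0→.O/X./.X/OO/.X*; (4,0)=-1→.O/X./.X/O./OX
ply 2, X at .O/X./.X/OO/.X | (0,0)=+0→XO/X./.X/OO/.X*; (1,1)=+0→.O/XX/.X/OO/.X; (2,0)=+0→.O/X./XX/OO/.X; (4,0)=+0→.O/X./.X/OO/XX
ply 3, O at XO/X./.X/OO/.X | (1,1)=-1→XO/XO/.X/OO/.X; (2,0)=+0→XO/X./OX/OO/.X*; (4,0)=-1→XO/X./.X/OO/OX
ply 4, X at XO/X./OX/OO/.X | (1,1)=-1→XO/XX/OX/OO/.X; (4,0)=+0→XO/X./OX/OO/XX*
ply 5, O at XO/X./OX/OO/XX | (1,1)=+0→XO/XO/OX/OO/XX*
ply 6: XO/XO/OX/OO/XX is terminal +0 (X); from .O/X./.X/O./.X depth 7

O winning at [.O/X./.X/O./.X]: False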